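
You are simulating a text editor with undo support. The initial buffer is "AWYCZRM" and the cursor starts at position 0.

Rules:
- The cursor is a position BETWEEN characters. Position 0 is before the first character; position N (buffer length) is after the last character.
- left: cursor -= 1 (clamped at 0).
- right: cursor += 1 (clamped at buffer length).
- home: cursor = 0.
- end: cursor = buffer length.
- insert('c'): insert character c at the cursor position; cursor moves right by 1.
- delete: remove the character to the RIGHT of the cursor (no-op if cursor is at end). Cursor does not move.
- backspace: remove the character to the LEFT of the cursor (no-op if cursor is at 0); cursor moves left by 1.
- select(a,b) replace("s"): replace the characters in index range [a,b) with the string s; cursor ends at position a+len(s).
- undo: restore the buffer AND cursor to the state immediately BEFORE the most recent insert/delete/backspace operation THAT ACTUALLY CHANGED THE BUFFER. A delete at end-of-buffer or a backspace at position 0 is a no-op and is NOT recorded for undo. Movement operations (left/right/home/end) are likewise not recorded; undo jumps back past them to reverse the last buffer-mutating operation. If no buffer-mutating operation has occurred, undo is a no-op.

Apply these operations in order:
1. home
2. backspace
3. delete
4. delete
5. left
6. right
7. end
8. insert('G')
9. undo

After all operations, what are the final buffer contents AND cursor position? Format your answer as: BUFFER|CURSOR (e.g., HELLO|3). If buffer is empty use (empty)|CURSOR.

After op 1 (home): buf='AWYCZRM' cursor=0
After op 2 (backspace): buf='AWYCZRM' cursor=0
After op 3 (delete): buf='WYCZRM' cursor=0
After op 4 (delete): buf='YCZRM' cursor=0
After op 5 (left): buf='YCZRM' cursor=0
After op 6 (right): buf='YCZRM' cursor=1
After op 7 (end): buf='YCZRM' cursor=5
After op 8 (insert('G')): buf='YCZRMG' cursor=6
After op 9 (undo): buf='YCZRM' cursor=5

Answer: YCZRM|5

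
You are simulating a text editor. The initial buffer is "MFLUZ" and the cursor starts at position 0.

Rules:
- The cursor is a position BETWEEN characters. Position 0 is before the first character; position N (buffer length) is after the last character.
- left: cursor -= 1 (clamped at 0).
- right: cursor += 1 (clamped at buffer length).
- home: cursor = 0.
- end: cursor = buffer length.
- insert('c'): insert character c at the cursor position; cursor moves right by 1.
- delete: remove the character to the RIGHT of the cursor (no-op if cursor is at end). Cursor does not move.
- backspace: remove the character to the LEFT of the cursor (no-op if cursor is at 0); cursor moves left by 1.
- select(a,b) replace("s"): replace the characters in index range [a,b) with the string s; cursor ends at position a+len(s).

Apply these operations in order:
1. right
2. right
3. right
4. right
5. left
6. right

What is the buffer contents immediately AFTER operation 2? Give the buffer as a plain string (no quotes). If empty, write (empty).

After op 1 (right): buf='MFLUZ' cursor=1
After op 2 (right): buf='MFLUZ' cursor=2

Answer: MFLUZ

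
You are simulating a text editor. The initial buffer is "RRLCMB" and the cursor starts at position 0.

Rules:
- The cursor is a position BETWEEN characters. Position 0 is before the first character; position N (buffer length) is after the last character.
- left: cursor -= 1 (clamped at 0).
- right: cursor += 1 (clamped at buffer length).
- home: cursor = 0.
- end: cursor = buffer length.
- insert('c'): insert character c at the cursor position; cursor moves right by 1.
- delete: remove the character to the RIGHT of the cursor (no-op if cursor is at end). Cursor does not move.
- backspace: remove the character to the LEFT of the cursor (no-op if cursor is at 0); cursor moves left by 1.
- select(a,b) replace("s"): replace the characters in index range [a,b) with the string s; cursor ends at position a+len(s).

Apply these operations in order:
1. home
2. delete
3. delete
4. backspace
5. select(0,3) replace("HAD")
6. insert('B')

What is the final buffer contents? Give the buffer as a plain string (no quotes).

After op 1 (home): buf='RRLCMB' cursor=0
After op 2 (delete): buf='RLCMB' cursor=0
After op 3 (delete): buf='LCMB' cursor=0
After op 4 (backspace): buf='LCMB' cursor=0
After op 5 (select(0,3) replace("HAD")): buf='HADB' cursor=3
After op 6 (insert('B')): buf='HADBB' cursor=4

Answer: HADBB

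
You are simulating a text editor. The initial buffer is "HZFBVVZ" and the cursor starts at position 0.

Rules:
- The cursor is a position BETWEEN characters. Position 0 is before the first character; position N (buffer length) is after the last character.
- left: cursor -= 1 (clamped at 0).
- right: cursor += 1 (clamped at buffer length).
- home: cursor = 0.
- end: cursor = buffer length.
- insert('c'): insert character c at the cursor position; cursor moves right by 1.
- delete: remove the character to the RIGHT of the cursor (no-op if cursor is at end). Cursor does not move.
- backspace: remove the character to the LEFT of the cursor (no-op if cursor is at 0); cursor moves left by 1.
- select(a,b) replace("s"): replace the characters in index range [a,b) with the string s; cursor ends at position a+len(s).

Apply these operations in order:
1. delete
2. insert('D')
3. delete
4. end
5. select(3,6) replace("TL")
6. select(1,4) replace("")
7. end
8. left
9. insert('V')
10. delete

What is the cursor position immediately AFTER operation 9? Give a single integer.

Answer: 2

Derivation:
After op 1 (delete): buf='ZFBVVZ' cursor=0
After op 2 (insert('D')): buf='DZFBVVZ' cursor=1
After op 3 (delete): buf='DFBVVZ' cursor=1
After op 4 (end): buf='DFBVVZ' cursor=6
After op 5 (select(3,6) replace("TL")): buf='DFBTL' cursor=5
After op 6 (select(1,4) replace("")): buf='DL' cursor=1
After op 7 (end): buf='DL' cursor=2
After op 8 (left): buf='DL' cursor=1
After op 9 (insert('V')): buf='DVL' cursor=2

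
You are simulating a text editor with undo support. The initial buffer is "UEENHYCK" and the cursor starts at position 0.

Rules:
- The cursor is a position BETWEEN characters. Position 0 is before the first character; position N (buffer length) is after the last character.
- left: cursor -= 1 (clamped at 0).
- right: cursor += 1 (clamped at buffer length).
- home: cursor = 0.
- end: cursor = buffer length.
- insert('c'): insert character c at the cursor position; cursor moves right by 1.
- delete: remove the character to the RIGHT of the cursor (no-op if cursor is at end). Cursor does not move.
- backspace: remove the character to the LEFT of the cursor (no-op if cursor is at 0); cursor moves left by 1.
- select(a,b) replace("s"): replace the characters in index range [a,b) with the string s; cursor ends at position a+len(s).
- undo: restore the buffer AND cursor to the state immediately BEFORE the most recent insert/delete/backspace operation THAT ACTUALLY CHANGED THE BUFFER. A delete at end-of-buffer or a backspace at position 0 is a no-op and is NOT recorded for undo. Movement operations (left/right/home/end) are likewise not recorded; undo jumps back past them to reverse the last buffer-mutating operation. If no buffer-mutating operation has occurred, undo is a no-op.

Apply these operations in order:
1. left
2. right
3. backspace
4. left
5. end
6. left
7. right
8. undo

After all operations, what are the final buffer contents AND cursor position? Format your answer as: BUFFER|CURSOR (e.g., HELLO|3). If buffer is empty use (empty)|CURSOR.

After op 1 (left): buf='UEENHYCK' cursor=0
After op 2 (right): buf='UEENHYCK' cursor=1
After op 3 (backspace): buf='EENHYCK' cursor=0
After op 4 (left): buf='EENHYCK' cursor=0
After op 5 (end): buf='EENHYCK' cursor=7
After op 6 (left): buf='EENHYCK' cursor=6
After op 7 (right): buf='EENHYCK' cursor=7
After op 8 (undo): buf='UEENHYCK' cursor=1

Answer: UEENHYCK|1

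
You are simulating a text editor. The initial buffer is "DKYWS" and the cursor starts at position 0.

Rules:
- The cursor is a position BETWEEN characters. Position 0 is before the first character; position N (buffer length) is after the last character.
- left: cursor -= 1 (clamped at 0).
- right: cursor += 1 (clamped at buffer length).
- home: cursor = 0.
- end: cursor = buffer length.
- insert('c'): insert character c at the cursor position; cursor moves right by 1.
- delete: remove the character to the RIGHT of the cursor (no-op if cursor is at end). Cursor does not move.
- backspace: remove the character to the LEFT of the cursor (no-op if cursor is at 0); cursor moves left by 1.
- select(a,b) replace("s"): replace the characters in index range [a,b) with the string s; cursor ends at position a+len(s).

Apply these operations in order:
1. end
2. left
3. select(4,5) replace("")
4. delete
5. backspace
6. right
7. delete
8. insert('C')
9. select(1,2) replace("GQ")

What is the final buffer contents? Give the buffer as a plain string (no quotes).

Answer: DGQYC

Derivation:
After op 1 (end): buf='DKYWS' cursor=5
After op 2 (left): buf='DKYWS' cursor=4
After op 3 (select(4,5) replace("")): buf='DKYW' cursor=4
After op 4 (delete): buf='DKYW' cursor=4
After op 5 (backspace): buf='DKY' cursor=3
After op 6 (right): buf='DKY' cursor=3
After op 7 (delete): buf='DKY' cursor=3
After op 8 (insert('C')): buf='DKYC' cursor=4
After op 9 (select(1,2) replace("GQ")): buf='DGQYC' cursor=3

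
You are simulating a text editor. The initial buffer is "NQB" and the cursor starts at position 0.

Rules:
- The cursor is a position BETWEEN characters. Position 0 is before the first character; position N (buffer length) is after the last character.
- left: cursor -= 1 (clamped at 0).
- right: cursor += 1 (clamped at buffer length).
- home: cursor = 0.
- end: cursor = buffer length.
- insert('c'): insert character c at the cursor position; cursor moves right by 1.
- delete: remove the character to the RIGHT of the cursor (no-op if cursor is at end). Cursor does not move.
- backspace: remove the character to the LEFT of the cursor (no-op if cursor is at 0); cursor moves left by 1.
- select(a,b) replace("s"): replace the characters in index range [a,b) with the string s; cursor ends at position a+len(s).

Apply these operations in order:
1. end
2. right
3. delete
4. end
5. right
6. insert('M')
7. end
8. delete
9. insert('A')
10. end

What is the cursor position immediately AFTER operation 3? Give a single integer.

After op 1 (end): buf='NQB' cursor=3
After op 2 (right): buf='NQB' cursor=3
After op 3 (delete): buf='NQB' cursor=3

Answer: 3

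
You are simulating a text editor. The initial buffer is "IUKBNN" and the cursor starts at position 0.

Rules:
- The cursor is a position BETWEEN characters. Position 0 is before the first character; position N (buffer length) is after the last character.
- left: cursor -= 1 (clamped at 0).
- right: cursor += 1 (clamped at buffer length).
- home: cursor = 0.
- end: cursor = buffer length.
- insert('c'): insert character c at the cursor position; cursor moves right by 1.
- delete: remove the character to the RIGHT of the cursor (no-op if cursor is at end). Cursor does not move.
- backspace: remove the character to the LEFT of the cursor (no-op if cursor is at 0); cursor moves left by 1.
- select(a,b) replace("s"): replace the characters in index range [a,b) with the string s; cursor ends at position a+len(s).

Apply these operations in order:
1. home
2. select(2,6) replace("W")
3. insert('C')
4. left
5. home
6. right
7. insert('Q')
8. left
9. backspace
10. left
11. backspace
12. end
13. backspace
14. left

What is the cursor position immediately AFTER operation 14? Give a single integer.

Answer: 2

Derivation:
After op 1 (home): buf='IUKBNN' cursor=0
After op 2 (select(2,6) replace("W")): buf='IUW' cursor=3
After op 3 (insert('C')): buf='IUWC' cursor=4
After op 4 (left): buf='IUWC' cursor=3
After op 5 (home): buf='IUWC' cursor=0
After op 6 (right): buf='IUWC' cursor=1
After op 7 (insert('Q')): buf='IQUWC' cursor=2
After op 8 (left): buf='IQUWC' cursor=1
After op 9 (backspace): buf='QUWC' cursor=0
After op 10 (left): buf='QUWC' cursor=0
After op 11 (backspace): buf='QUWC' cursor=0
After op 12 (end): buf='QUWC' cursor=4
After op 13 (backspace): buf='QUW' cursor=3
After op 14 (left): buf='QUW' cursor=2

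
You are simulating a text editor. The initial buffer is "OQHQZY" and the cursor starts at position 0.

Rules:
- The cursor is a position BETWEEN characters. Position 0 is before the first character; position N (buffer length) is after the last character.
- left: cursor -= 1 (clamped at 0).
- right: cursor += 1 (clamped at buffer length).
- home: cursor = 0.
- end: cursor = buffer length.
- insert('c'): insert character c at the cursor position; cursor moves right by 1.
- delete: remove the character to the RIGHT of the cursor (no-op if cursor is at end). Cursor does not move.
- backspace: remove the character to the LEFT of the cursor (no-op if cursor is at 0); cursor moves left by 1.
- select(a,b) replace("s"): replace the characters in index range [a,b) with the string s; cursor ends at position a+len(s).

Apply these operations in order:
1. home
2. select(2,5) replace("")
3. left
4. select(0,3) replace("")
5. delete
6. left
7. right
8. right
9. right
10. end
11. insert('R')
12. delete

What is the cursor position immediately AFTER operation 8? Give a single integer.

Answer: 0

Derivation:
After op 1 (home): buf='OQHQZY' cursor=0
After op 2 (select(2,5) replace("")): buf='OQY' cursor=2
After op 3 (left): buf='OQY' cursor=1
After op 4 (select(0,3) replace("")): buf='(empty)' cursor=0
After op 5 (delete): buf='(empty)' cursor=0
After op 6 (left): buf='(empty)' cursor=0
After op 7 (right): buf='(empty)' cursor=0
After op 8 (right): buf='(empty)' cursor=0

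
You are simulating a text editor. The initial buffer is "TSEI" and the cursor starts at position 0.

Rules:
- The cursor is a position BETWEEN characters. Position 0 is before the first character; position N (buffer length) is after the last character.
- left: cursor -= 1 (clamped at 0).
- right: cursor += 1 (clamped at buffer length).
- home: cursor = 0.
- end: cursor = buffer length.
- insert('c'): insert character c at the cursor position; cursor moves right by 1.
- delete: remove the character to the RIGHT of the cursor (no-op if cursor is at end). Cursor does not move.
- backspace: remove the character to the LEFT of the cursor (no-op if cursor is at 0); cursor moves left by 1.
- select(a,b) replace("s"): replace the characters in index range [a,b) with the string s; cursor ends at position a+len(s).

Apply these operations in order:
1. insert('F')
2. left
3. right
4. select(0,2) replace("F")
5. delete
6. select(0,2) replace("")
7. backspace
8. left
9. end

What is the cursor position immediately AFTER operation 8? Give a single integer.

Answer: 0

Derivation:
After op 1 (insert('F')): buf='FTSEI' cursor=1
After op 2 (left): buf='FTSEI' cursor=0
After op 3 (right): buf='FTSEI' cursor=1
After op 4 (select(0,2) replace("F")): buf='FSEI' cursor=1
After op 5 (delete): buf='FEI' cursor=1
After op 6 (select(0,2) replace("")): buf='I' cursor=0
After op 7 (backspace): buf='I' cursor=0
After op 8 (left): buf='I' cursor=0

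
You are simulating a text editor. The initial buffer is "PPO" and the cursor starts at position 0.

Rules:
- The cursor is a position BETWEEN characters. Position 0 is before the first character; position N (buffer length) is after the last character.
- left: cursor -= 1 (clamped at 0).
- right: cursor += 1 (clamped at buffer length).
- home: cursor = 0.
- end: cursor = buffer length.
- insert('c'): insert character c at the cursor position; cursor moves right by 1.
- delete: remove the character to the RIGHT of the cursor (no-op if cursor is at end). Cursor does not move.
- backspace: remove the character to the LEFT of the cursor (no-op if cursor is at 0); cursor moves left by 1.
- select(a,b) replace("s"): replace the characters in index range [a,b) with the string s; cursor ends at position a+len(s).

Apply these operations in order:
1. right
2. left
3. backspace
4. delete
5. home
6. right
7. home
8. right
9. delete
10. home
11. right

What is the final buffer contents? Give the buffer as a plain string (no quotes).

Answer: P

Derivation:
After op 1 (right): buf='PPO' cursor=1
After op 2 (left): buf='PPO' cursor=0
After op 3 (backspace): buf='PPO' cursor=0
After op 4 (delete): buf='PO' cursor=0
After op 5 (home): buf='PO' cursor=0
After op 6 (right): buf='PO' cursor=1
After op 7 (home): buf='PO' cursor=0
After op 8 (right): buf='PO' cursor=1
After op 9 (delete): buf='P' cursor=1
After op 10 (home): buf='P' cursor=0
After op 11 (right): buf='P' cursor=1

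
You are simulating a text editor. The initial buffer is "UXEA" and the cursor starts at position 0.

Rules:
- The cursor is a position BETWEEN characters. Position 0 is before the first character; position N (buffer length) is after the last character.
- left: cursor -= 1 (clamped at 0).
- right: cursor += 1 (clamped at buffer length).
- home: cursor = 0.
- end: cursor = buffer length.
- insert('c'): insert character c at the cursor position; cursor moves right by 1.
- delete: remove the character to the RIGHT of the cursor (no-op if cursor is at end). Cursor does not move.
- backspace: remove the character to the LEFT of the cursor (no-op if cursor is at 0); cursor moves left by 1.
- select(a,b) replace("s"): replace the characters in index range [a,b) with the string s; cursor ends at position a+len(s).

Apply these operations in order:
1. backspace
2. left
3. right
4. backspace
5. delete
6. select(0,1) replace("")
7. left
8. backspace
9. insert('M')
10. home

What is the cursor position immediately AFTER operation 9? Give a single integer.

After op 1 (backspace): buf='UXEA' cursor=0
After op 2 (left): buf='UXEA' cursor=0
After op 3 (right): buf='UXEA' cursor=1
After op 4 (backspace): buf='XEA' cursor=0
After op 5 (delete): buf='EA' cursor=0
After op 6 (select(0,1) replace("")): buf='A' cursor=0
After op 7 (left): buf='A' cursor=0
After op 8 (backspace): buf='A' cursor=0
After op 9 (insert('M')): buf='MA' cursor=1

Answer: 1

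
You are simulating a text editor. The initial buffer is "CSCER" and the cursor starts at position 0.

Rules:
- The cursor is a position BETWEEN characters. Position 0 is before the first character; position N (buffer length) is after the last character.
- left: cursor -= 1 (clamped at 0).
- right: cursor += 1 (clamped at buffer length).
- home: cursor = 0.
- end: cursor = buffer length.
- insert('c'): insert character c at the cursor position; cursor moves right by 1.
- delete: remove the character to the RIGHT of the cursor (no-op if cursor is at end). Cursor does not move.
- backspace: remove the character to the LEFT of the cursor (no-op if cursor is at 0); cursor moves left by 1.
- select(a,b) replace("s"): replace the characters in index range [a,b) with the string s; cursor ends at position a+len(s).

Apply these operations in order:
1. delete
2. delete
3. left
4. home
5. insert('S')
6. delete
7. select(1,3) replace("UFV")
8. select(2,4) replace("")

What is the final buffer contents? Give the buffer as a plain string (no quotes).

Answer: SU

Derivation:
After op 1 (delete): buf='SCER' cursor=0
After op 2 (delete): buf='CER' cursor=0
After op 3 (left): buf='CER' cursor=0
After op 4 (home): buf='CER' cursor=0
After op 5 (insert('S')): buf='SCER' cursor=1
After op 6 (delete): buf='SER' cursor=1
After op 7 (select(1,3) replace("UFV")): buf='SUFV' cursor=4
After op 8 (select(2,4) replace("")): buf='SU' cursor=2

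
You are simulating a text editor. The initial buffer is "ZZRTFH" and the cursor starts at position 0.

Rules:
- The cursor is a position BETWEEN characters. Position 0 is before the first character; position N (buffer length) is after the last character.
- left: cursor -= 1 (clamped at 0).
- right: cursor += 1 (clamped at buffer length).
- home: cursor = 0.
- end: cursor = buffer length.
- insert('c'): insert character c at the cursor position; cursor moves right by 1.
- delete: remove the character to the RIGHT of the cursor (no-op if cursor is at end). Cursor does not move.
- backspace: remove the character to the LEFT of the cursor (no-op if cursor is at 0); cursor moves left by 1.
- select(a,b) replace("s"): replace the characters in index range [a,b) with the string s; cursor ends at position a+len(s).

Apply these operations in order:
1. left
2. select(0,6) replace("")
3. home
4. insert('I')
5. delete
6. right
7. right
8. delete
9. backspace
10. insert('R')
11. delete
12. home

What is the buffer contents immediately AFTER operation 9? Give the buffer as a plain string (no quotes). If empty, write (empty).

Answer: (empty)

Derivation:
After op 1 (left): buf='ZZRTFH' cursor=0
After op 2 (select(0,6) replace("")): buf='(empty)' cursor=0
After op 3 (home): buf='(empty)' cursor=0
After op 4 (insert('I')): buf='I' cursor=1
After op 5 (delete): buf='I' cursor=1
After op 6 (right): buf='I' cursor=1
After op 7 (right): buf='I' cursor=1
After op 8 (delete): buf='I' cursor=1
After op 9 (backspace): buf='(empty)' cursor=0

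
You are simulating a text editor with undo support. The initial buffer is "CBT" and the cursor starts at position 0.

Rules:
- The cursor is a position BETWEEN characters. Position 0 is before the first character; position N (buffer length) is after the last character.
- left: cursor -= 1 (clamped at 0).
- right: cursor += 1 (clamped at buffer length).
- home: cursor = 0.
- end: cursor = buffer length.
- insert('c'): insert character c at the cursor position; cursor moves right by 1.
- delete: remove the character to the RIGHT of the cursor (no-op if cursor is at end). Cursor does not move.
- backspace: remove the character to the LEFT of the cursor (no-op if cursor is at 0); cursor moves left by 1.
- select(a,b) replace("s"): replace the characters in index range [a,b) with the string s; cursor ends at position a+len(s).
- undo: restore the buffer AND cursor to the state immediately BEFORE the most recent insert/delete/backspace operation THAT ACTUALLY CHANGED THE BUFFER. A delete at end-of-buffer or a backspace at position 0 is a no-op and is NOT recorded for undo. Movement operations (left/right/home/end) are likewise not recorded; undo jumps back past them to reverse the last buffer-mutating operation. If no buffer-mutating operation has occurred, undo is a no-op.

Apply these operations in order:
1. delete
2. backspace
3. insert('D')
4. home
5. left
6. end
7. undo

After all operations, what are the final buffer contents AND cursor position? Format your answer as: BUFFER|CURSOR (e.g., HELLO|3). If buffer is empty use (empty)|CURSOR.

After op 1 (delete): buf='BT' cursor=0
After op 2 (backspace): buf='BT' cursor=0
After op 3 (insert('D')): buf='DBT' cursor=1
After op 4 (home): buf='DBT' cursor=0
After op 5 (left): buf='DBT' cursor=0
After op 6 (end): buf='DBT' cursor=3
After op 7 (undo): buf='BT' cursor=0

Answer: BT|0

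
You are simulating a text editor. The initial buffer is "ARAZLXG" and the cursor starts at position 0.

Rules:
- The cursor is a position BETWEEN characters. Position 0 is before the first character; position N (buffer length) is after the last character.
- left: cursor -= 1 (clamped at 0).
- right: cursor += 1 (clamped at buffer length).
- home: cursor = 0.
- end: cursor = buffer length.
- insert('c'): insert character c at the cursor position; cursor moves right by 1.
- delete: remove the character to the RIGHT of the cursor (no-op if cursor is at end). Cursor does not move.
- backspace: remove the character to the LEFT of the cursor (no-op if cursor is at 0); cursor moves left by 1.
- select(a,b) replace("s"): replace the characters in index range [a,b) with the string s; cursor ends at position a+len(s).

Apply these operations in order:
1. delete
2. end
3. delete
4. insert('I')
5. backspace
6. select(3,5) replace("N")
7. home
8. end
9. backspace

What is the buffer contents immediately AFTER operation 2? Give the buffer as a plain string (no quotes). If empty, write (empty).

After op 1 (delete): buf='RAZLXG' cursor=0
After op 2 (end): buf='RAZLXG' cursor=6

Answer: RAZLXG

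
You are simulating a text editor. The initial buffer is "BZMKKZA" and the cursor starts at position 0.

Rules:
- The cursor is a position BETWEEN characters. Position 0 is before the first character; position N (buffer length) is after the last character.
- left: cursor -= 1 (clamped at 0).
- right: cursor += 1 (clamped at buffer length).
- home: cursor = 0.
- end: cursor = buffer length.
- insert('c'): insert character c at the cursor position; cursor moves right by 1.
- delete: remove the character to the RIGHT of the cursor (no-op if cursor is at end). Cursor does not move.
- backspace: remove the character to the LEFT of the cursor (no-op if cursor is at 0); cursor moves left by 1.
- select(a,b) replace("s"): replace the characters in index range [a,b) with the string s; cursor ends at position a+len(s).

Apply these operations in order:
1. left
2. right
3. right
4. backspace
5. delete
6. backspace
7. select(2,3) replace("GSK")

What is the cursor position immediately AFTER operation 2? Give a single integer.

After op 1 (left): buf='BZMKKZA' cursor=0
After op 2 (right): buf='BZMKKZA' cursor=1

Answer: 1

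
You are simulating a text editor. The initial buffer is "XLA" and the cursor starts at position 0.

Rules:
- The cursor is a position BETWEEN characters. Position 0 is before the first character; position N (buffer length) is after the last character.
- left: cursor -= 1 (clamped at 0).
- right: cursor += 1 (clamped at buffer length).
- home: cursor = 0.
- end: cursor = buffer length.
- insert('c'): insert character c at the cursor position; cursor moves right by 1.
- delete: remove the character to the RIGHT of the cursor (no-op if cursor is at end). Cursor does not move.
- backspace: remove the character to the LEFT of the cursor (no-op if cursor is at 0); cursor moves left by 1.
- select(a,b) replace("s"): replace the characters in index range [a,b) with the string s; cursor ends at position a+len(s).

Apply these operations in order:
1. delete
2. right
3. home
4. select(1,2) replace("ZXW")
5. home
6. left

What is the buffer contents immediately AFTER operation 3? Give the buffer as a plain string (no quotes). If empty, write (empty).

Answer: LA

Derivation:
After op 1 (delete): buf='LA' cursor=0
After op 2 (right): buf='LA' cursor=1
After op 3 (home): buf='LA' cursor=0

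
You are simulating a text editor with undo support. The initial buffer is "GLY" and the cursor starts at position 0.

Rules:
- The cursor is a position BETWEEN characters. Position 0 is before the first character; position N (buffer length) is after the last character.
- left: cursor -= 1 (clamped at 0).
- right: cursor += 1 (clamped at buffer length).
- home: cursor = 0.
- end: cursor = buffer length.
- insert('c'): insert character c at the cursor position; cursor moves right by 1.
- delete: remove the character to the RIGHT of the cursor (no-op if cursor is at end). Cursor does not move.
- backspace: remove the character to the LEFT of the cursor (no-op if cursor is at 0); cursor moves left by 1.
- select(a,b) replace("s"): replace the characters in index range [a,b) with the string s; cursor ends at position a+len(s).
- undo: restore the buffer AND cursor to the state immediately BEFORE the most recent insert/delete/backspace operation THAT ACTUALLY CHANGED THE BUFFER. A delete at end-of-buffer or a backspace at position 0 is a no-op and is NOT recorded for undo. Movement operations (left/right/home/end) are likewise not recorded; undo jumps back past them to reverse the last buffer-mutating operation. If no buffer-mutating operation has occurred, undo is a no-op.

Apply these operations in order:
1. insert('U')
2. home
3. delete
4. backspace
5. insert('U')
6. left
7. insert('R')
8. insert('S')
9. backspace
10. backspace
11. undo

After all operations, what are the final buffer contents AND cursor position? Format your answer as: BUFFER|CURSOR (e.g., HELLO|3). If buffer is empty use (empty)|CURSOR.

After op 1 (insert('U')): buf='UGLY' cursor=1
After op 2 (home): buf='UGLY' cursor=0
After op 3 (delete): buf='GLY' cursor=0
After op 4 (backspace): buf='GLY' cursor=0
After op 5 (insert('U')): buf='UGLY' cursor=1
After op 6 (left): buf='UGLY' cursor=0
After op 7 (insert('R')): buf='RUGLY' cursor=1
After op 8 (insert('S')): buf='RSUGLY' cursor=2
After op 9 (backspace): buf='RUGLY' cursor=1
After op 10 (backspace): buf='UGLY' cursor=0
After op 11 (undo): buf='RUGLY' cursor=1

Answer: RUGLY|1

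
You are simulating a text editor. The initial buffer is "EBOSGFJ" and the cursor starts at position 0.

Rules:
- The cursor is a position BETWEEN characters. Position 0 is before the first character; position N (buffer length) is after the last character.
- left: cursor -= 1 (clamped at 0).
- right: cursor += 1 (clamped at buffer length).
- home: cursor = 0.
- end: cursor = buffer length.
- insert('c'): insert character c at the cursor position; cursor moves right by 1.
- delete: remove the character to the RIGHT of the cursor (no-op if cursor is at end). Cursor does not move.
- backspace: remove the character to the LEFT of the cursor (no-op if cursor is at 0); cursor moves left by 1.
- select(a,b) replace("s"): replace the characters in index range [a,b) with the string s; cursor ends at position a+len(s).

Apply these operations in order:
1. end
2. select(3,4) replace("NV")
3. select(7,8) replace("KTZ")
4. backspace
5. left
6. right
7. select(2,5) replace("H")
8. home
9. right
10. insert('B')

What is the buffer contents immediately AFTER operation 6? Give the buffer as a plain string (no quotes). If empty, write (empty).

After op 1 (end): buf='EBOSGFJ' cursor=7
After op 2 (select(3,4) replace("NV")): buf='EBONVGFJ' cursor=5
After op 3 (select(7,8) replace("KTZ")): buf='EBONVGFKTZ' cursor=10
After op 4 (backspace): buf='EBONVGFKT' cursor=9
After op 5 (left): buf='EBONVGFKT' cursor=8
After op 6 (right): buf='EBONVGFKT' cursor=9

Answer: EBONVGFKT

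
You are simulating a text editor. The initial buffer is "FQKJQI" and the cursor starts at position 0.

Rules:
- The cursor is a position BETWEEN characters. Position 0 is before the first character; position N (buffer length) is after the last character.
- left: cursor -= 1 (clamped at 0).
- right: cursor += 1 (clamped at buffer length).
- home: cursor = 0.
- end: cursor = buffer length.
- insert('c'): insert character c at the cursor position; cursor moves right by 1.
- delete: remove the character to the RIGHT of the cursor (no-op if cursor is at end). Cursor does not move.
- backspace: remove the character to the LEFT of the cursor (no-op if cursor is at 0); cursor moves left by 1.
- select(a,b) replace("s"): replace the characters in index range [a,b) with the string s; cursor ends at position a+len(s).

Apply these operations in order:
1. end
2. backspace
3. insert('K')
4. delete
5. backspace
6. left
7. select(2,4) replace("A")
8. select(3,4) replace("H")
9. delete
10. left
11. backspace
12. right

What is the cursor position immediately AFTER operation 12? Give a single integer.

After op 1 (end): buf='FQKJQI' cursor=6
After op 2 (backspace): buf='FQKJQ' cursor=5
After op 3 (insert('K')): buf='FQKJQK' cursor=6
After op 4 (delete): buf='FQKJQK' cursor=6
After op 5 (backspace): buf='FQKJQ' cursor=5
After op 6 (left): buf='FQKJQ' cursor=4
After op 7 (select(2,4) replace("A")): buf='FQAQ' cursor=3
After op 8 (select(3,4) replace("H")): buf='FQAH' cursor=4
After op 9 (delete): buf='FQAH' cursor=4
After op 10 (left): buf='FQAH' cursor=3
After op 11 (backspace): buf='FQH' cursor=2
After op 12 (right): buf='FQH' cursor=3

Answer: 3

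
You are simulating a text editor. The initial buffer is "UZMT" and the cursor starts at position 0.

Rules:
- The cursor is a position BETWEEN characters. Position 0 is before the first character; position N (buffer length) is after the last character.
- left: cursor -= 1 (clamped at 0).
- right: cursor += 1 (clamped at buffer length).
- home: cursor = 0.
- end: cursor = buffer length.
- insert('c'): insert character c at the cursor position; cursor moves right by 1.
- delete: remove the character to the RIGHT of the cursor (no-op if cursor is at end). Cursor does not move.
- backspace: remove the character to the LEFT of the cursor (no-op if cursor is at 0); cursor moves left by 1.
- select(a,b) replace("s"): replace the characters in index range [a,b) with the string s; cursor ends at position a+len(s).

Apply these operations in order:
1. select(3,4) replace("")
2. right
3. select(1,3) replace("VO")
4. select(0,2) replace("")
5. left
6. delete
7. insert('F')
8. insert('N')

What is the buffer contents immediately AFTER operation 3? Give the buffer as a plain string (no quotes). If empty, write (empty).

After op 1 (select(3,4) replace("")): buf='UZM' cursor=3
After op 2 (right): buf='UZM' cursor=3
After op 3 (select(1,3) replace("VO")): buf='UVO' cursor=3

Answer: UVO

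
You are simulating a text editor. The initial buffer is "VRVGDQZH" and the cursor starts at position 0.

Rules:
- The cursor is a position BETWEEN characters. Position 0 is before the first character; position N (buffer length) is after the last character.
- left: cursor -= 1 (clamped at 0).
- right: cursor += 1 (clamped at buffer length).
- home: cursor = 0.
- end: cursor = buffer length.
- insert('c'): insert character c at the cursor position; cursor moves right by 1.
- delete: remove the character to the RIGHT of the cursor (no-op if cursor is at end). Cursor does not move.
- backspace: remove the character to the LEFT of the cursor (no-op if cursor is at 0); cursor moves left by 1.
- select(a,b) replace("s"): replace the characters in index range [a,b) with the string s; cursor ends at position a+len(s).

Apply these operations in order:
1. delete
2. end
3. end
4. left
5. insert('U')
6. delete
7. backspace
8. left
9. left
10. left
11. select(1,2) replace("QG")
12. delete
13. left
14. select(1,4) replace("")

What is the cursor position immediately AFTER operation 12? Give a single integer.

After op 1 (delete): buf='RVGDQZH' cursor=0
After op 2 (end): buf='RVGDQZH' cursor=7
After op 3 (end): buf='RVGDQZH' cursor=7
After op 4 (left): buf='RVGDQZH' cursor=6
After op 5 (insert('U')): buf='RVGDQZUH' cursor=7
After op 6 (delete): buf='RVGDQZU' cursor=7
After op 7 (backspace): buf='RVGDQZ' cursor=6
After op 8 (left): buf='RVGDQZ' cursor=5
After op 9 (left): buf='RVGDQZ' cursor=4
After op 10 (left): buf='RVGDQZ' cursor=3
After op 11 (select(1,2) replace("QG")): buf='RQGGDQZ' cursor=3
After op 12 (delete): buf='RQGDQZ' cursor=3

Answer: 3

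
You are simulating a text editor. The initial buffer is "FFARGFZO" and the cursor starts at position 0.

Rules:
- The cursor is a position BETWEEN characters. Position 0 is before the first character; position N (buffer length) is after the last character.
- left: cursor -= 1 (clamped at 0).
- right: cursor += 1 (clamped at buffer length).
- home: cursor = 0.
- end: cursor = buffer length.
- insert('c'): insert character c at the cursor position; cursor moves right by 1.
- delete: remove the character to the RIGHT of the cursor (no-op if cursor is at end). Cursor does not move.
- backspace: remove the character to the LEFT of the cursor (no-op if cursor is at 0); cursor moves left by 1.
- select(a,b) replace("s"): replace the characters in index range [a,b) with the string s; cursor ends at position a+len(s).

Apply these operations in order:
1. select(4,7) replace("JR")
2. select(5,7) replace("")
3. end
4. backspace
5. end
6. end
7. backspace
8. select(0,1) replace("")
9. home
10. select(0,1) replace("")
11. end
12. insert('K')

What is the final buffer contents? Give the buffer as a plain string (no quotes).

Answer: AK

Derivation:
After op 1 (select(4,7) replace("JR")): buf='FFARJRO' cursor=6
After op 2 (select(5,7) replace("")): buf='FFARJ' cursor=5
After op 3 (end): buf='FFARJ' cursor=5
After op 4 (backspace): buf='FFAR' cursor=4
After op 5 (end): buf='FFAR' cursor=4
After op 6 (end): buf='FFAR' cursor=4
After op 7 (backspace): buf='FFA' cursor=3
After op 8 (select(0,1) replace("")): buf='FA' cursor=0
After op 9 (home): buf='FA' cursor=0
After op 10 (select(0,1) replace("")): buf='A' cursor=0
After op 11 (end): buf='A' cursor=1
After op 12 (insert('K')): buf='AK' cursor=2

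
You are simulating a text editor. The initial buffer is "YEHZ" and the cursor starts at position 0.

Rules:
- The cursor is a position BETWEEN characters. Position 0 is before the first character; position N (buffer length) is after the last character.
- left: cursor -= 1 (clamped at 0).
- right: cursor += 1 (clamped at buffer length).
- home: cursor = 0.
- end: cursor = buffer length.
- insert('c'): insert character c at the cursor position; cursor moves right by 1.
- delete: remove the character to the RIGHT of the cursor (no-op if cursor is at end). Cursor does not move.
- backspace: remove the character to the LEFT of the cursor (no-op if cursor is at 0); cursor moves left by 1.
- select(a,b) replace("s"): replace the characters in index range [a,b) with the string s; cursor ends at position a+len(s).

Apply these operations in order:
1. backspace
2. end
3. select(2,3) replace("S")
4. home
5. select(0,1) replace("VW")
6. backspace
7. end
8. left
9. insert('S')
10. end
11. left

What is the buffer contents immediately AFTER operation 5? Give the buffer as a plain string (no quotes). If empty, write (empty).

After op 1 (backspace): buf='YEHZ' cursor=0
After op 2 (end): buf='YEHZ' cursor=4
After op 3 (select(2,3) replace("S")): buf='YESZ' cursor=3
After op 4 (home): buf='YESZ' cursor=0
After op 5 (select(0,1) replace("VW")): buf='VWESZ' cursor=2

Answer: VWESZ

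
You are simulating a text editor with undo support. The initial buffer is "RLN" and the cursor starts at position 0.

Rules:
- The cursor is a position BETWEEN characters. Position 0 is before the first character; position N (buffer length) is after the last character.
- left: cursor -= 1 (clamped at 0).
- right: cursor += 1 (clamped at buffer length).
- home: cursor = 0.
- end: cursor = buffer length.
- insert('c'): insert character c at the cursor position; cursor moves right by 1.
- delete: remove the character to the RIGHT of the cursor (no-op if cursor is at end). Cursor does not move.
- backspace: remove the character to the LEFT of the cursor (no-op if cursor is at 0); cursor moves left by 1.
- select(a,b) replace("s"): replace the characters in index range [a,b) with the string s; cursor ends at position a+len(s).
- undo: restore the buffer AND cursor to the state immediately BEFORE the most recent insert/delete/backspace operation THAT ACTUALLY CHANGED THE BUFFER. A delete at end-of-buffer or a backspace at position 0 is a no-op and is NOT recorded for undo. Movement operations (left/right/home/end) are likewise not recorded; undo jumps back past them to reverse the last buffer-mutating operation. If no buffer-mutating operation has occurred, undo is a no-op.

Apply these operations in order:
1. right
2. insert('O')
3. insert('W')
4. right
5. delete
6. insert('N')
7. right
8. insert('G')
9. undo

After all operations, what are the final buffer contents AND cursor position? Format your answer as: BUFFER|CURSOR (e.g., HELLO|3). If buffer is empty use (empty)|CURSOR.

Answer: ROWLN|5

Derivation:
After op 1 (right): buf='RLN' cursor=1
After op 2 (insert('O')): buf='ROLN' cursor=2
After op 3 (insert('W')): buf='ROWLN' cursor=3
After op 4 (right): buf='ROWLN' cursor=4
After op 5 (delete): buf='ROWL' cursor=4
After op 6 (insert('N')): buf='ROWLN' cursor=5
After op 7 (right): buf='ROWLN' cursor=5
After op 8 (insert('G')): buf='ROWLNG' cursor=6
After op 9 (undo): buf='ROWLN' cursor=5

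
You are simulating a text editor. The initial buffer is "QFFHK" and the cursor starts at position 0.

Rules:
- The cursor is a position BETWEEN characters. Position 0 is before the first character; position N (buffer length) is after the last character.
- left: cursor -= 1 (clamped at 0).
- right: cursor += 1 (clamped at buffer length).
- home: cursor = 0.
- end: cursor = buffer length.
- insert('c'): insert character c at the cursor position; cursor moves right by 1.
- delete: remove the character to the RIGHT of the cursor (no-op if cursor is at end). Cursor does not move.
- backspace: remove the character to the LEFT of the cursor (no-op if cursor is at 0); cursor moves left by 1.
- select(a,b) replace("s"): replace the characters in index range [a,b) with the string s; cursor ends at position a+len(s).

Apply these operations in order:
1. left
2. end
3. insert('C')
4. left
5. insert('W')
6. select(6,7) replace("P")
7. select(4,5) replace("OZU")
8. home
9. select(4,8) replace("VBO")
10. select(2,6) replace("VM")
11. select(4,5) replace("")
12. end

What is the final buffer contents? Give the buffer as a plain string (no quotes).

Answer: QFVMP

Derivation:
After op 1 (left): buf='QFFHK' cursor=0
After op 2 (end): buf='QFFHK' cursor=5
After op 3 (insert('C')): buf='QFFHKC' cursor=6
After op 4 (left): buf='QFFHKC' cursor=5
After op 5 (insert('W')): buf='QFFHKWC' cursor=6
After op 6 (select(6,7) replace("P")): buf='QFFHKWP' cursor=7
After op 7 (select(4,5) replace("OZU")): buf='QFFHOZUWP' cursor=7
After op 8 (home): buf='QFFHOZUWP' cursor=0
After op 9 (select(4,8) replace("VBO")): buf='QFFHVBOP' cursor=7
After op 10 (select(2,6) replace("VM")): buf='QFVMOP' cursor=4
After op 11 (select(4,5) replace("")): buf='QFVMP' cursor=4
After op 12 (end): buf='QFVMP' cursor=5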